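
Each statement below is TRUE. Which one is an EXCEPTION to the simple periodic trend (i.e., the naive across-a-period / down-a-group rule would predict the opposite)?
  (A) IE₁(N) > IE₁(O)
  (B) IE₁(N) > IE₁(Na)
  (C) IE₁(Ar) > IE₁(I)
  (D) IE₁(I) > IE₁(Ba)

(A)

The general trend: first ionization energy increases across a period and decreases down a group.
(A) N (period 2, group 15) vs O (period 2, group 16): the stated order contradicts the simple trend.
(B) N (period 2, group 15) vs Na (period 3, group 1): the stated order agrees with the simple trend.
(C) Ar (period 3, group 18) vs I (period 5, group 17): the stated order agrees with the simple trend.
(D) I (period 5, group 17) vs Ba (period 6, group 2): the stated order agrees with the simple trend.
The exception is (A): pairing an electron in O's 2p⁴ costs repulsion energy, so O ionizes more easily than half-filled N (2p³).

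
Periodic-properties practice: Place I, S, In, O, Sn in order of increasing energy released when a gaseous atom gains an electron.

O is in period 2, group 16; S is in period 3, group 16; In is in period 5, group 13; Sn is in period 5, group 14; I is in period 5, group 17.
EA tends to increase across a period and decrease down a group, though the pattern is less regular than for IE or radius.
Here both period and group differ, so the two effects have to be weighed against each other.
Sn > In: Sn lies to the right of In in period 5, so the across-period effect alone puts Sn higher.
O > Sn: relative to Sn, both the across-period and down-group shifts push O's electron affinity up.
S > O: this pair runs against the simple trend — see the exception note.
I > S: period and group pull opposite ways; the across-period shift dominates (295 vs 200 kJ/mol).
Note the exception: S has a higher electron affinity than O, contrary to the simple trend — the compact 2p subshell of O repels the added electron more than S's larger 3p does.
Tabulated electron affinity (kJ/mol): O 141, S 200, In 29, Sn 107, I 295.
So from lowest to highest: In < Sn < O < S < I.

In, Sn, O, S, I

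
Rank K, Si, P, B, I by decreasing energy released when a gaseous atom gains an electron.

I > Si > P > K > B

EA tends to increase across a period and decrease down a group, though the pattern is less regular than for IE or radius.
Neither a single period nor a single group — weigh both effects.
K > B: this pair runs against the simple trend — see the exception note.
P > K: both effects reinforce here, so P is clearly the higher of the two.
Si > P: this pair runs against the simple trend — see the exception note.
I > Si: the two effects oppose for this pair; the across-period effect wins (295 vs 134 kJ/mol).
Note the exception: K has a higher electron affinity than B, contrary to the simple trend — B's ns²np¹ configuration gives only a small electron affinity — the sparsely filled np subshell binds an added electron weakly.
Note the exception: Si has a higher electron affinity than P, contrary to the simple trend — adding an electron to P's half-filled 3p³ is unfavourable, so Si (3p²) has the more exothermic EA.
Tabulated electron affinity (kJ/mol): B 27, Si 134, P 72, K 48, I 295.
So from highest to lowest: I > Si > P > K > B.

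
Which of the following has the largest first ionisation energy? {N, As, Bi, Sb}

Across a period the outer electron is held more tightly (higher IE₁); down a group it sits in a higher shell, more shielded, and comes off more easily.
All are in group 15, so first ionization energy increases up the group.
The largest first ionisation energy among these belongs to N.

N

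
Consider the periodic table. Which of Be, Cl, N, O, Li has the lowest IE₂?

Be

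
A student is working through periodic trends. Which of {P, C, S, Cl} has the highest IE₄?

C

IE_4 is the cost of taking one more electron from the +3 cation: P³⁺ still has 2 valence electrons; C³⁺ still has 1 valence electron; S³⁺ still has 3 valence electrons; Cl³⁺ still has 4 valence electrons.
All are still removing valence electrons, so compare the +3 ions as you would atoms: IE_4 generally rises across a period (higher Z_eff) and falls down a group (larger shell), subject to the usual subshell exceptions.
Valence configurations: P³⁺ [Ne]3s², C³⁺ [He]2s¹, S³⁺ [Ne]3s²3p¹, Cl³⁺ [Ne]3s²3p².
S³⁺ loses a lone 3p electron whereas P³⁺ must break into a filled 3s² pair, so IE_4(P) > IE_4(S) even though S has the higher nuclear charge.
The numbers (kJ/mol): P 4964, C 6223, S 4556, Cl 5159.
Putting it together, IE_4: S < P < Cl < C.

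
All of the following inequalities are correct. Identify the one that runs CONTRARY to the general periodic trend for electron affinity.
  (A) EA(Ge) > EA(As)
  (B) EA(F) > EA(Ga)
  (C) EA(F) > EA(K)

(A)

The general trend: electron affinity increases across a period and decreases down a group.
(A) Ge (period 4, group 14) vs As (period 4, group 15): the stated order contradicts the simple trend.
(B) F (period 2, group 17) vs Ga (period 4, group 13): the stated order agrees with the simple trend.
(C) F (period 2, group 17) vs K (period 4, group 1): the stated order agrees with the simple trend.
The exception is (A): adding an electron to As's half-filled 4p³ is unfavourable, so Ge (4p²) has the more exothermic EA.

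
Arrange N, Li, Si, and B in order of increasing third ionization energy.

Si < B < N < Li

The third ionization energy removes an electron from the +2 ion. For each element: N²⁺ still has 3 valence electrons; Li²⁺ is already 1 electron into the core; Si²⁺ still has 2 valence electrons; B²⁺ still has 1 valence electron.
Pulling an electron out of a noble-gas core costs far more than removing a remaining valence electron, so Li sits at the high end of IE_3.
Valence configurations: N²⁺ [He]2s²2p¹, Si²⁺ [Ne]3s², B²⁺ [He]2s¹.
Tabulated IE_3 (kJ/mol): N 4578, Li 11815, Si 3232, B 3660.
Putting it together, IE_3: Si < B < N < Li.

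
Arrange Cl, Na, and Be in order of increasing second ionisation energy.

Be < Cl < Na

The second ionization energy removes an electron from the +1 ion. For each element: Cl⁺ still has 6 valence electrons; Na⁺ is the bare [Ne] core; Be⁺ still has 1 valence electron.
Core electrons are held far more tightly than valence electrons, so Na tops the IE_2 order.
Valence configurations: Cl⁺ [Ne]3s²3p⁴, Be⁺ [He]2s¹.
Tabulated IE_2 (kJ/mol): Cl 2298, Na 4562, Be 1757.
Hence IE_2: Be < Cl < Na.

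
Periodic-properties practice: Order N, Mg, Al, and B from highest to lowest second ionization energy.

After 1 electron has been removed, what remains? N⁺ still has 4 valence electrons; Mg⁺ still has 1 valence electron; Al⁺ still has 2 valence electrons; B⁺ still has 2 valence electrons.
All are still removing valence electrons, so compare the +1 ions as you would atoms: IE_2 generally rises across a period (higher Z_eff) and falls down a group (larger shell), subject to the usual subshell exceptions.
Valence configurations: N⁺ [He]2s²2p², Mg⁺ [Ne]3s¹, Al⁺ [Ne]3s², B⁺ [He]2s².
Tabulated IE_2 (kJ/mol): N 2856, Mg 1451, Al 1817, B 2427.
Hence IE_2: Mg < Al < B < N.

N > B > Al > Mg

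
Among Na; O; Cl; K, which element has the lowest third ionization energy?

Cl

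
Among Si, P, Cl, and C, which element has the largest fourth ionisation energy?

C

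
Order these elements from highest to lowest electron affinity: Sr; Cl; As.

Cl is in period 3, group 17; As is in period 4, group 15; Sr is in period 5, group 2.
Adding an electron releases more energy for atoms nearer the top right (short of the noble gases).
Here both period and group differ, so the two effects have to be weighed against each other.
As > Sr: both effects reinforce here, so As is clearly the higher of the two.
Cl > As: both effects reinforce here, so Cl is clearly the higher of the two.
Tabulated electron affinity (kJ/mol): Cl 349, As 78, Sr 5.
So from highest to lowest: Cl > As > Sr.

Cl, As, Sr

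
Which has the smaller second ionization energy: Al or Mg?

Mg

After 1 electron has been removed, what remains? Al⁺ still has 2 valence electrons; Mg⁺ still has 1 valence electron.
All are still removing valence electrons, so compare the +1 ions as you would atoms: IE_2 generally rises across a period (higher Z_eff) and falls down a group (larger shell), subject to the usual subshell exceptions.
Valence configurations: Al⁺ [Ne]3s², Mg⁺ [Ne]3s¹.
The numbers (kJ/mol): Al 1817, Mg 1451.
Hence IE_2: Mg < Al.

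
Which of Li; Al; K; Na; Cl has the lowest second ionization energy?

After 1 electron has been removed, what remains? Li⁺ is the bare [He] core; Al⁺ still has 2 valence electrons; K⁺ is the bare [Ar] core; Na⁺ is the bare [Ne] core; Cl⁺ still has 6 valence electrons.
Core electrons are held far more tightly than valence electrons, so K, Na and Li top the IE_2 order.
Valence configurations: Al⁺ [Ne]3s², Cl⁺ [Ne]3s²3p⁴.
Tabulated IE_2 (kJ/mol): Li 7298, Al 1817, K 3052, Na 4562, Cl 2298.
So the second ionization energies run Al < Cl < K < Na < Li.

Al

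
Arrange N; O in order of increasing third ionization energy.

Consider each +2 ion: N²⁺ still has 3 valence electrons; O²⁺ still has 4 valence electrons.
All are still removing valence electrons, so compare the +2 ions as you would atoms: IE_3 generally rises across a period (higher Z_eff) and falls down a group (larger shell), subject to the usual subshell exceptions.
Valence configurations: N²⁺ [He]2s²2p¹, O²⁺ [He]2s²2p².
Approximate IE_3 values (kJ/mol): N 4578, O 5300.
So the third ionization energies run N < O.

N, O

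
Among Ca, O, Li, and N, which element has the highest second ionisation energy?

After 1 electron has been removed, what remains? Ca⁺ still has 1 valence electron; O⁺ still has 5 valence electrons; Li⁺ is the bare [He] core; N⁺ still has 4 valence electrons.
Breaking into a closed-shell core is much more expensive than removing a leftover valence electron — Li has the largest IE_2 here.
Valence configurations: Ca⁺ [Ar]4s¹, O⁺ [He]2s²2p³, N⁺ [He]2s²2p².
Tabulated IE_2 (kJ/mol): Ca 1145, O 3388, Li 7298, N 2856.
Putting it together, IE_2: Ca < N < O < Li.

Li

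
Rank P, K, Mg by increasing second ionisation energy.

IE_2 is the cost of taking one more electron from the +1 cation: P⁺ still has 4 valence electrons; K⁺ is the bare [Ar] core; Mg⁺ still has 1 valence electron.
Core electrons are held far more tightly than valence electrons, so K tops the IE_2 order.
Valence configurations: P⁺ [Ne]3s²3p², Mg⁺ [Ne]3s¹.
The numbers (kJ/mol): P 1907, K 3052, Mg 1451.
Putting it together, IE_2: Mg < P < K.

Mg < P < K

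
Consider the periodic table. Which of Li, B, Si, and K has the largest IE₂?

The second ionization energy removes an electron from the +1 ion. For each element: Li⁺ is the bare [He] core; B⁺ still has 2 valence electrons; Si⁺ still has 3 valence electrons; K⁺ is the bare [Ar] core.
Core electrons are held far more tightly than valence electrons, so K and Li top the IE_2 order.
Valence configurations: B⁺ [He]2s², Si⁺ [Ne]3s²3p¹.
Tabulated IE_2 (kJ/mol): Li 7298, B 2427, Si 1577, K 3052.
Overall IE_2 order: Si < B < K < Li.

Li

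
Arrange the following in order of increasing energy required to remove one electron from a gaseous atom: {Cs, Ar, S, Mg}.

IE₁ increases left→right with effective nuclear charge and decreases top→bottom as the valence shell moves farther out.
Neither a single period nor a single group — weigh both effects.
Mg > Cs: both effects reinforce here, so Mg is clearly the higher of the two.
S > Mg: S lies to the right of Mg in period 3, so the across-period effect alone puts S higher.
Ar > S: Ar lies to the right of S in period 3, so the across-period effect alone puts Ar higher.
Tabulated first ionization energy (kJ/mol): Mg 738, S 1000, Ar 1521, Cs 376.
So from lowest to highest: Cs < Mg < S < Ar.

Cs, Mg, S, Ar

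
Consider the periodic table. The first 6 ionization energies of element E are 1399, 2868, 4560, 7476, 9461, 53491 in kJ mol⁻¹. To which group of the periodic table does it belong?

Group 15

Look for the largest jump between consecutive ionization energies: IE6/IE5 ≈ 5.7, far larger than any earlier ratio.
That jump marks the point where a core electron is being removed. So the atom has 5 valence electrons.
A main-group element with 5 valence electrons is in group 15.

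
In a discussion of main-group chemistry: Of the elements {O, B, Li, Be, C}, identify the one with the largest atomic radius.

Li is in period 2, group 1; Be is in period 2, group 2; B is in period 2, group 13; C is in period 2, group 14; O is in period 2, group 16.
Atomic radius shrinks across a period as nuclear charge pulls the same shell inward, and grows down a group as new shells are added.
All lie in period 2, so atomic radius increases right to left.
The largest atomic radius among these belongs to Li.

Li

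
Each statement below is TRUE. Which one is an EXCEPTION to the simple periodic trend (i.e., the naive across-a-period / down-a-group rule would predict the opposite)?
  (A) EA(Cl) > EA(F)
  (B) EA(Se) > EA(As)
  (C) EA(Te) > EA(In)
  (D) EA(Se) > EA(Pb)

(A)

The general trend: electron affinity increases across a period and decreases down a group.
(A) Cl (period 3, group 17) vs F (period 2, group 17): the stated order contradicts the simple trend.
(B) Se (period 4, group 16) vs As (period 4, group 15): the stated order agrees with the simple trend.
(C) Te (period 5, group 16) vs In (period 5, group 13): the stated order agrees with the simple trend.
(D) Se (period 4, group 16) vs Pb (period 6, group 14): the stated order agrees with the simple trend.
The exception is (A): F's small 2p subshell makes the incoming electron feel strong e⁻–e⁻ repulsion, so Cl actually releases more energy on gaining an electron.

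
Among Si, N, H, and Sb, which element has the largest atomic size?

Sb

Atomic radius shrinks across a period as nuclear charge pulls the same shell inward, and grows down a group as new shells are added.
Here both period and group differ, so the two effects have to be weighed against each other.
N > H: the two effects oppose for this pair; the down-group effect wins (71 vs 32 pm).
Si > N: both effects reinforce here, so Si is clearly the larger of the two.
Sb > Si: period and group pull opposite ways; the down-group shift dominates (140 vs 116 pm).
Tabulated atomic radius (pm): H 32, N 71, Si 116, Sb 140.
The largest atomic size among these belongs to Sb.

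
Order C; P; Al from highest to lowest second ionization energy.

C > P > Al

The second ionization energy removes an electron from the +1 ion. For each element: C⁺ still has 3 valence electrons; P⁺ still has 4 valence electrons; Al⁺ still has 2 valence electrons.
All are still removing valence electrons, so compare the +1 ions as you would atoms: IE_2 generally rises across a period (higher Z_eff) and falls down a group (larger shell), subject to the usual subshell exceptions.
Valence configurations: C⁺ [He]2s²2p¹, P⁺ [Ne]3s²3p², Al⁺ [Ne]3s².
Approximate IE_2 values (kJ/mol): C 2353, P 1907, Al 1817.
So the second ionization energies run Al < P < C.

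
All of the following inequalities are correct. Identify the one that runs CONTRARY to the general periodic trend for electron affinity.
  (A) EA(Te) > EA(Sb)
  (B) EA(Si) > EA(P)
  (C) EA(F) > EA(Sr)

The general trend: electron affinity increases across a period and decreases down a group.
(A) Te (period 5, group 16) vs Sb (period 5, group 15): the stated order agrees with the simple trend.
(B) Si (period 3, group 14) vs P (period 3, group 15): the stated order contradicts the simple trend.
(C) F (period 2, group 17) vs Sr (period 5, group 2): the stated order agrees with the simple trend.
The exception is (B): adding an electron to P's half-filled 3p³ is unfavourable, so Si (3p²) has the more exothermic EA.

(B)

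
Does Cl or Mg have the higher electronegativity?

Mg is in period 3, group 2; Cl is in period 3, group 17.
Atoms toward the upper right of the periodic table pull bonding electrons most strongly.
All lie in period 3, so electronegativity increases left to right.
So Cl has the higher electronegativity (Cl > Mg).

Cl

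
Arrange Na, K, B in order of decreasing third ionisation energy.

Consider each +2 ion: Na²⁺ is already 1 electron into the core; K²⁺ is already 1 electron into the core; B²⁺ still has 1 valence electron.
Pulling an electron out of a noble-gas core costs far more than removing a remaining valence electron, so K and Na sit at the high end of IE_3.
Approximate IE_3 values (kJ/mol): Na 6910, K 4420, B 3660.
Hence IE_3: B < K < Na.

Na > K > B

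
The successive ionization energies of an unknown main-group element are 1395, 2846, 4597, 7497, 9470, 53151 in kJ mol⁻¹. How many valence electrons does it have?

5

Look for the largest jump between consecutive ionization energies: IE6/IE5 ≈ 5.6, far larger than any earlier ratio.
That jump marks the point where a core electron is being removed. So the atom has 5 valence electrons.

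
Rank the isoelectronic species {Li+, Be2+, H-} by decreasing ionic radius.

All of these have 2 electrons, so size is governed by nuclear charge alone: the more protons, the stronger the pull on the same electron cloud, and the smaller the ion.
Nuclear charges: Be2+ (Z=4), Li+ (Z=3), H- (Z=1).
Largest to smallest: H- > Li+ > Be2+.

H-, Li+, Be2+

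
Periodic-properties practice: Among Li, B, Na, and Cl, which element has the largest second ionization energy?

Li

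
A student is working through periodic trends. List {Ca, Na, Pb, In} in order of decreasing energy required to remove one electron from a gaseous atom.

Pb, Ca, In, Na

Na is in period 3, group 1; Ca is in period 4, group 2; In is in period 5, group 13; Pb is in period 6, group 14.
IE₁ increases left→right with effective nuclear charge and decreases top→bottom as the valence shell moves farther out.
A diagonal step moves right (one effect) and down (the opposite effect) at once.
In > Na: period and group pull opposite ways; the across-period shift dominates (558 vs 496 kJ/mol).
Ca > In: the two effects oppose for this pair; the down-group effect wins (590 vs 558 kJ/mol).
Pb > Ca: period and group pull opposite ways; the across-period shift dominates (716 vs 590 kJ/mol).
Approximate values (kJ/mol): Na 496, Ca 590, In 558, Pb 716.
So from highest to lowest: Pb > Ca > In > Na.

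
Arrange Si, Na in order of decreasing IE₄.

IE_4 is the cost of taking one more electron from the +3 cation: Si³⁺ still has 1 valence electron; Na³⁺ is already 2 electrons into the core.
Pulling an electron out of a noble-gas core costs far more than removing a remaining valence electron, so Na sits at the high end of IE_4.
Tabulated IE_4 (kJ/mol): Si 4356, Na 9543.
Overall IE_4 order: Si < Na.

Na, Si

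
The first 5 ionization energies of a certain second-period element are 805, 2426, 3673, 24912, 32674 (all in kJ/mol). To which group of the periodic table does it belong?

Group 13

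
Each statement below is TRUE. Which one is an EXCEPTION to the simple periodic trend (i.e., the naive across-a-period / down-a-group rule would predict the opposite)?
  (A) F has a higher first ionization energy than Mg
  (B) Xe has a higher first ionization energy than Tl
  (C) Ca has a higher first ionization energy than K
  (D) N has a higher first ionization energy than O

The general trend: first ionization energy increases across a period and decreases down a group.
(A) F (period 2, group 17) vs Mg (period 3, group 2): the stated order agrees with the simple trend.
(B) Xe (period 5, group 18) vs Tl (period 6, group 13): the stated order agrees with the simple trend.
(C) Ca (period 4, group 2) vs K (period 4, group 1): the stated order agrees with the simple trend.
(D) N (period 2, group 15) vs O (period 2, group 16): the stated order contradicts the simple trend.
The exception is (D): pairing an electron in O's 2p⁴ costs repulsion energy, so O ionizes more easily than half-filled N (2p³).

(D)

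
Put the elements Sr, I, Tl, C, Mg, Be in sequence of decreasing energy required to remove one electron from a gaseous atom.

C, I, Be, Mg, Tl, Sr

Be is in period 2, group 2; C is in period 2, group 14; Mg is in period 3, group 2; Sr is in period 5, group 2; I is in period 5, group 17; Tl is in period 6, group 13.
Across a period the outer electron is held more tightly (higher IE₁); down a group it sits in a higher shell, more shielded, and comes off more easily.
These span different periods and groups, so the two trends combine.
Tl > Sr: the two effects oppose for this pair; the across-period effect wins (589 vs 550 kJ/mol).
Mg > Tl: the two effects oppose for this pair; the down-group effect wins (738 vs 589 kJ/mol).
Be > Mg: Be sits above Mg in group 2, so the down-group effect alone puts Be higher.
I > Be: the two effects oppose for this pair; the across-period effect wins (1008 vs 900 kJ/mol).
C > I: the two effects oppose for this pair; the down-group effect wins (1086 vs 1008 kJ/mol).
Approximate values (kJ/mol): Be 900, C 1086, Mg 738, Sr 550, I 1008, Tl 589.
So from highest to lowest: C > I > Be > Mg > Tl > Sr.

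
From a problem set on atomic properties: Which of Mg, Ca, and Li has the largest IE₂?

Consider each +1 ion: Mg⁺ still has 1 valence electron; Ca⁺ still has 1 valence electron; Li⁺ is the bare [He] core.
Pulling an electron out of a noble-gas core costs far more than removing a remaining valence electron, so Li sits at the high end of IE_2.
Valence configurations: Mg⁺ [Ne]3s¹, Ca⁺ [Ar]4s¹.
Approximate IE_2 values (kJ/mol): Mg 1451, Ca 1145, Li 7298.
So the second ionization energies run Ca < Mg < Li.

Li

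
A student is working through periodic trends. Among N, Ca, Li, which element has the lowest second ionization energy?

Ca

IE_2 is the cost of taking one more electron from the +1 cation: N⁺ still has 4 valence electrons; Ca⁺ still has 1 valence electron; Li⁺ is the bare [He] core.
Pulling an electron out of a noble-gas core costs far more than removing a remaining valence electron, so Li sits at the high end of IE_2.
Valence configurations: N⁺ [He]2s²2p², Ca⁺ [Ar]4s¹.
The numbers (kJ/mol): N 2856, Ca 1145, Li 7298.
Putting it together, IE_2: Ca < N < Li.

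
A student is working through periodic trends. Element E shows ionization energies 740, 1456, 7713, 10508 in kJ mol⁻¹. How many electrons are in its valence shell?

Look for the largest jump between consecutive ionization energies: IE3/IE2 ≈ 5.3, far larger than any earlier ratio.
That jump marks the point where a core electron is being removed. So the atom has 2 valence electrons.

2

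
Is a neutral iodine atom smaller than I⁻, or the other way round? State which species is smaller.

Forming I⁻ adds 1 electron to I. More electron–electron repulsion in the same shell, with unchanged nuclear charge, lets the cloud expand.
An anion is larger than its parent atom: I⁻ > I.

I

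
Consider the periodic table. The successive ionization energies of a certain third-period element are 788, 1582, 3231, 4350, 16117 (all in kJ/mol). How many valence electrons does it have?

Look for the largest jump between consecutive ionization energies: IE5/IE4 ≈ 3.7, far larger than any earlier ratio.
That jump marks the point where a core electron is being removed. So the atom has 4 valence electrons.

4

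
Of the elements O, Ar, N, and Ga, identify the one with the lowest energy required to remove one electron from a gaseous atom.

N is in period 2, group 15; O is in period 2, group 16; Ar is in period 3, group 18; Ga is in period 4, group 13.
First ionization energy rises across a period (greater Z_eff holds electrons more tightly) and falls down a group (valence electrons are farther from the nucleus).
These span different periods and groups, so the two trends combine.
O > Ga: both effects reinforce here, so O is clearly the higher of the two.
N > O: this pair runs against the simple trend — see the exception note.
Ar > N: the two effects oppose for this pair; the across-period effect wins (1521 vs 1402 kJ/mol).
Note the exception: N has a higher first ionization energy than O, contrary to the simple trend — pairing an electron in O's 2p⁴ costs repulsion energy, so O ionizes more easily than half-filled N (2p³).
For reference (kJ/mol): N 1402, O 1314, Ar 1521, Ga 579.
The lowest energy required to remove one electron from a gaseous atom among these belongs to Ga.

Ga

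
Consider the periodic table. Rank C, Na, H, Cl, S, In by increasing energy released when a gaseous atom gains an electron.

H is in period 1, group 1; C is in period 2, group 14; Na is in period 3, group 1; S is in period 3, group 16; Cl is in period 3, group 17; In is in period 5, group 13.
Atoms with high Z_eff and room in the valence shell (especially the halogens) have the most exothermic electron affinities.
These span different periods and groups, so the two trends combine.
Na > In: the two effects oppose for this pair; the down-group effect wins (53 vs 29 kJ/mol).
H > Na: they share group 1; the group trend gives H the larger value.
C > H: period and group pull opposite ways; the across-period shift dominates (122 vs 73 kJ/mol).
S > C: the two effects oppose for this pair; the across-period effect wins (200 vs 122 kJ/mol).
Cl > S: Cl lies to the right of S in period 3, so the across-period effect alone puts Cl higher.
Approximate values (kJ/mol): H 73, C 122, Na 53, S 200, Cl 349, In 29.
So from lowest to highest: In < Na < H < C < S < Cl.

In, Na, H, C, S, Cl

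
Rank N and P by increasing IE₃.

P, N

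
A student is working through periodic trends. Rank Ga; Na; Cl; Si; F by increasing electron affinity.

Ga, Na, Si, F, Cl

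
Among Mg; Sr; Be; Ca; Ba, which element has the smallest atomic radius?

Atomic radius shrinks across a period as nuclear charge pulls the same shell inward, and grows down a group as new shells are added.
All are in group 2, so atomic radius increases down the group.
The smallest atomic radius among these belongs to Be.

Be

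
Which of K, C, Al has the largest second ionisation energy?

IE_2 is the cost of taking one more electron from the +1 cation: K⁺ is the bare [Ar] core; C⁺ still has 3 valence electrons; Al⁺ still has 2 valence electrons.
Breaking into a closed-shell core is much more expensive than removing a leftover valence electron — K has the largest IE_2 here.
Valence configurations: C⁺ [He]2s²2p¹, Al⁺ [Ne]3s².
Approximate IE_2 values (kJ/mol): K 3052, C 2353, Al 1817.
Hence IE_2: Al < C < K.

K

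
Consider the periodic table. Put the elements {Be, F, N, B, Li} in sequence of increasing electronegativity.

Atoms toward the upper right of the periodic table pull bonding electrons most strongly.
All lie in period 2, so electronegativity increases left to right.
So from lowest to highest: Li < Be < B < N < F.

Li < Be < B < N < F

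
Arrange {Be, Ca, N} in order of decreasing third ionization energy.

The third ionization energy removes an electron from the +2 ion. For each element: Be²⁺ is the bare [He] core; Ca²⁺ is the bare [Ar] core; N²⁺ still has 3 valence electrons.
Pulling an electron out of a noble-gas core costs far more than removing a remaining valence electron, so Ca and Be sit at the high end of IE_3.
Tabulated IE_3 (kJ/mol): Be 14849, Ca 4912, N 4578.
Overall IE_3 order: N < Ca < Be.

Be > Ca > N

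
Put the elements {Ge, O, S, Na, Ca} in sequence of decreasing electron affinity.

Adding an electron releases more energy for atoms nearer the top right (short of the noble gases).
These span different periods and groups, so the two trends combine.
Na > Ca: the two effects oppose for this pair; the down-group effect wins (53 vs 2 kJ/mol).
Ge > Na: the two effects oppose for this pair; the across-period effect wins (119 vs 53 kJ/mol).
O > Ge: relative to Ge, both the across-period and down-group shifts push O's electron affinity up.
S > O: this pair runs against the simple trend — see the exception note.
Note the exception: S has a higher electron affinity than O, contrary to the simple trend — the compact 2p subshell of O repels the added electron more than S's larger 3p does.
Tabulated electron affinity (kJ/mol): O 141, Na 53, S 200, Ca 2, Ge 119.
So from highest to lowest: S > O > Ge > Na > Ca.

S > O > Ge > Na > Ca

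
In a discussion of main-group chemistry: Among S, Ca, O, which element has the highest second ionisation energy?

O

IE_2 is the cost of taking one more electron from the +1 cation: S⁺ still has 5 valence electrons; Ca⁺ still has 1 valence electron; O⁺ still has 5 valence electrons.
All are still removing valence electrons, so compare the +1 ions as you would atoms: IE_2 generally rises across a period (higher Z_eff) and falls down a group (larger shell), subject to the usual subshell exceptions.
Valence configurations: S⁺ [Ne]3s²3p³, Ca⁺ [Ar]4s¹, O⁺ [He]2s²2p³.
Approximate IE_2 values (kJ/mol): S 2252, Ca 1145, O 3388.
So the second ionization energies run Ca < S < O.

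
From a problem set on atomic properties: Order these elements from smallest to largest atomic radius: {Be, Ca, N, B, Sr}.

Be is in period 2, group 2; B is in period 2, group 13; N is in period 2, group 15; Ca is in period 4, group 2; Sr is in period 5, group 2.
Atomic radius shrinks across a period as nuclear charge pulls the same shell inward, and grows down a group as new shells are added.
Here both period and group differ, so the two effects have to be weighed against each other.
B > N: both are in period 2; the period trend gives B the larger value.
Be > B: Be lies to the left of B in period 2, so the across-period effect alone puts Be larger.
Ca > Be: they share group 2; the group trend gives Ca the larger value.
Sr > Ca: Sr sits below Ca in group 2, so the down-group effect alone puts Sr larger.
Approximate values (pm): Be 102, B 85, N 71, Ca 171, Sr 185.
So from smallest to largest: N < B < Be < Ca < Sr.

N, B, Be, Ca, Sr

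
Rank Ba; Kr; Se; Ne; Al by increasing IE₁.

Across a period the outer electron is held more tightly (higher IE₁); down a group it sits in a higher shell, more shielded, and comes off more easily.
These span different periods and groups, so the two trends combine.
Al > Ba: both effects reinforce here, so Al is clearly the higher of the two.
Se > Al: period and group pull opposite ways; the across-period shift dominates (941 vs 578 kJ/mol).
Kr > Se: both are in period 4; the period trend gives Kr the larger value.
Ne > Kr: they share group 18; the group trend gives Ne the larger value.
Tabulated first ionization energy (kJ/mol): Ne 2081, Al 578, Se 941, Kr 1351, Ba 503.
So from lowest to highest: Ba < Al < Se < Kr < Ne.

Ba < Al < Se < Kr < Ne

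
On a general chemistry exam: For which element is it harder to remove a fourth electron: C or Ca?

The fourth ionization energy removes an electron from the +3 ion. For each element: C³⁺ still has 1 valence electron; Ca³⁺ is already 1 electron into the core.
Pulling an electron out of a noble-gas core costs far more than removing a remaining valence electron, so Ca sits at the high end of IE_4.
Approximate IE_4 values (kJ/mol): C 6223, Ca 6491.
So the fourth ionization energies run C < Ca.

Ca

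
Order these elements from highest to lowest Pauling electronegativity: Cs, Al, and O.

O > Al > Cs

O is in period 2, group 16; Al is in period 3, group 13; Cs is in period 6, group 1.
Electronegativity increases across a period and decreases down a group, tracking effective nuclear charge and atomic size.
Neither a single period nor a single group — weigh both effects.
Al > Cs: both effects reinforce here, so Al is clearly the higher of the two.
O > Al: both effects reinforce here, so O is clearly the higher of the two.
For reference (Pauling): O 3.44, Al 1.61, Cs 0.79.
So from highest to lowest: O > Al > Cs.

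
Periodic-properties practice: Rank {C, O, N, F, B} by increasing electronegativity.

B, C, N, O, F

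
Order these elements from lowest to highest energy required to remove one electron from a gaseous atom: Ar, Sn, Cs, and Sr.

Cs, Sr, Sn, Ar

IE₁ increases left→right with effective nuclear charge and decreases top→bottom as the valence shell moves farther out.
These span different periods and groups, so the two trends combine.
Sr > Cs: both effects reinforce here, so Sr is clearly the higher of the two.
Sn > Sr: Sn lies to the right of Sr in period 5, so the across-period effect alone puts Sn higher.
Ar > Sn: relative to Sn, both the across-period and down-group shifts push Ar's first ionization energy up.
For reference (kJ/mol): Ar 1521, Sr 550, Sn 709, Cs 376.
So from lowest to highest: Cs < Sr < Sn < Ar.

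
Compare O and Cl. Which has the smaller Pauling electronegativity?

Cl

O is in period 2, group 16; Cl is in period 3, group 17.
Atoms toward the upper right of the periodic table pull bonding electrons most strongly.
A diagonal step moves right (one effect) and down (the opposite effect) at once.
O > Cl: the two effects oppose for this pair; the down-group effect wins (3.44 vs 3.16).
Approximate values (Pauling): O 3.44, Cl 3.16.
So Cl has the smaller Pauling electronegativity (Cl < O).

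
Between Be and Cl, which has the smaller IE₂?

Be

IE_2 is the cost of taking one more electron from the +1 cation: Be⁺ still has 1 valence electron; Cl⁺ still has 6 valence electrons.
All are still removing valence electrons, so compare the +1 ions as you would atoms: IE_2 generally rises across a period (higher Z_eff) and falls down a group (larger shell), subject to the usual subshell exceptions.
Valence configurations: Be⁺ [He]2s¹, Cl⁺ [Ne]3s²3p⁴.
Tabulated IE_2 (kJ/mol): Be 1757, Cl 2298.
So the second ionization energies run Be < Cl.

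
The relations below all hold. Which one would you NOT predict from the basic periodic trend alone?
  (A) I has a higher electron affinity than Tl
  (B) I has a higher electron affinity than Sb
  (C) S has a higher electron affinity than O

(C)

The general trend: electron affinity increases across a period and decreases down a group.
(A) I (period 5, group 17) vs Tl (period 6, group 13): the stated order agrees with the simple trend.
(B) I (period 5, group 17) vs Sb (period 5, group 15): the stated order agrees with the simple trend.
(C) S (period 3, group 16) vs O (period 2, group 16): the stated order contradicts the simple trend.
The exception is (C): the compact 2p subshell of O repels the added electron more than S's larger 3p does.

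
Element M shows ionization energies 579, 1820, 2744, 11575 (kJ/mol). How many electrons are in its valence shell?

Look for the largest jump between consecutive ionization energies: IE4/IE3 ≈ 4.2, far larger than any earlier ratio.
That jump marks the point where a core electron is being removed. So the atom has 3 valence electrons.

3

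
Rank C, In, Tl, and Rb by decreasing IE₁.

Removing the outermost electron gets harder across a period and easier down a group.
Here both period and group differ, so the two effects have to be weighed against each other.
In > Rb: both are in period 5; the period trend gives In the larger value.
Tl > In: this pair runs against the simple trend — see the exception note.
C > Tl: relative to Tl, both the across-period and down-group shifts push C's first ionization energy up.
Note the exception: Tl has a higher first ionization energy than In, contrary to the simple trend — relativistic 6s stabilisation and poor 4f/5d shielding distort the trend for the heavy p-block elements.
Tabulated first ionization energy (kJ/mol): C 1086, Rb 403, In 558, Tl 589.
So from highest to lowest: C > Tl > In > Rb.

C, Tl, In, Rb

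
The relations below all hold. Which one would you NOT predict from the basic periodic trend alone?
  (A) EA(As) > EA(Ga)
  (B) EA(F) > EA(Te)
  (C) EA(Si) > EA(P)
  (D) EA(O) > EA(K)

(C)

The general trend: electron affinity increases across a period and decreases down a group.
(A) As (period 4, group 15) vs Ga (period 4, group 13): the stated order agrees with the simple trend.
(B) F (period 2, group 17) vs Te (period 5, group 16): the stated order agrees with the simple trend.
(C) Si (period 3, group 14) vs P (period 3, group 15): the stated order contradicts the simple trend.
(D) O (period 2, group 16) vs K (period 4, group 1): the stated order agrees with the simple trend.
The exception is (C): adding an electron to P's half-filled 3p³ is unfavourable, so Si (3p²) has the more exothermic EA.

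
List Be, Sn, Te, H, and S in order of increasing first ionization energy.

Sn < Te < Be < S < H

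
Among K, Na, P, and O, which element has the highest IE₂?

After 1 electron has been removed, what remains? K⁺ is the bare [Ar] core; Na⁺ is the bare [Ne] core; P⁺ still has 4 valence electrons; O⁺ still has 5 valence electrons.
Usually core removal costs more than valence removal, but here the competition is close: a tightly held n=2 valence electron can cost more to remove than an n=3 core electron, so the actual values have to decide it.
Valence configurations: P⁺ [Ne]3s²3p², O⁺ [He]2s²2p³.
Tabulated IE_2 (kJ/mol): K 3052, Na 4562, P 1907, O 3388.
Overall IE_2 order: P < K < O < Na.

Na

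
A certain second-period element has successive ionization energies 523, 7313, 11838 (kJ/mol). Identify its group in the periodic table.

Look for the largest jump between consecutive ionization energies: IE2/IE1 ≈ 14.0, far larger than any earlier ratio.
That jump marks the point where a core electron is being removed. So the atom has 1 valence electron.
A main-group element with 1 valence electron is in group 1.

Group 1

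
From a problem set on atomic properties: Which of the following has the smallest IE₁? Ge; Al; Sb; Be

Al

Be is in period 2, group 2; Al is in period 3, group 13; Ge is in period 4, group 14; Sb is in period 5, group 15.
Removing the outermost electron gets harder across a period and easier down a group.
A diagonal step moves right (one effect) and down (the opposite effect) at once.
Ge > Al: period and group pull opposite ways; the across-period shift dominates (762 vs 578 kJ/mol).
Sb > Ge: period and group pull opposite ways; the across-period shift dominates (831 vs 762 kJ/mol).
Be > Sb: period and group pull opposite ways; the down-group shift dominates (900 vs 831 kJ/mol).
Approximate values (kJ/mol): Be 900, Al 578, Ge 762, Sb 831.
The smallest IE₁ among these belongs to Al.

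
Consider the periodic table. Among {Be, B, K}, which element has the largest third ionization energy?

Be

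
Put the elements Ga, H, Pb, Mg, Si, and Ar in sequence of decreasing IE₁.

Ar > H > Si > Mg > Pb > Ga

Removing the outermost electron gets harder across a period and easier down a group.
These span different periods and groups, so the two trends combine.
Pb > Ga: period and group pull opposite ways; the across-period shift dominates (716 vs 579 kJ/mol).
Mg > Pb: period and group pull opposite ways; the down-group shift dominates (738 vs 716 kJ/mol).
Si > Mg: both are in period 3; the period trend gives Si the larger value.
H > Si: period and group pull opposite ways; the down-group shift dominates (1312 vs 786 kJ/mol).
Ar > H: the two effects oppose for this pair; the across-period effect wins (1521 vs 1312 kJ/mol).
Approximate values (kJ/mol): H 1312, Mg 738, Si 786, Ar 1521, Ga 579, Pb 716.
So from highest to lowest: Ar > H > Si > Mg > Pb > Ga.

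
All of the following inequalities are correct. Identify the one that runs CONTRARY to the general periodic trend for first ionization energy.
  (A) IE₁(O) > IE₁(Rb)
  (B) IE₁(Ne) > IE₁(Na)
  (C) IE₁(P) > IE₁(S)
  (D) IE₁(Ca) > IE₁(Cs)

(C)

The general trend: first ionization energy increases across a period and decreases down a group.
(A) O (period 2, group 16) vs Rb (period 5, group 1): the stated order agrees with the simple trend.
(B) Ne (period 2, group 18) vs Na (period 3, group 1): the stated order agrees with the simple trend.
(C) P (period 3, group 15) vs S (period 3, group 16): the stated order contradicts the simple trend.
(D) Ca (period 4, group 2) vs Cs (period 6, group 1): the stated order agrees with the simple trend.
The exception is (C): S (3p⁴) ionizes more easily than half-filled P (3p³) because the paired 3p electron in S is pushed out by e⁻–e⁻ repulsion.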